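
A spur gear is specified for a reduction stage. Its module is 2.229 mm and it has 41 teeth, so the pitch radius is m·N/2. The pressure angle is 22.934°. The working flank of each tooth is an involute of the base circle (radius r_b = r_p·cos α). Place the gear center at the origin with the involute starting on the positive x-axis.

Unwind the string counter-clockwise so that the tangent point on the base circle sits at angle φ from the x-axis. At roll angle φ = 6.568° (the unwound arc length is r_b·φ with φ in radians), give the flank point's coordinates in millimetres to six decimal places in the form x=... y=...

x=42.358139 y=0.021103

pitch radius r_p = m·N/2 = 2.229·41/2 = 45.694500
base radius r_b = r_p·cos α = 45.694500·cos 22.934° = 42.082548
roll angle φ = 6.568° = 0.11463323 rad
x = r_b·(cos φ + φ·sin φ) = 42.082548·(0.99343680 + 0.11463323·0.11438233) = 42.358139
y = r_b·(sin φ − φ·cos φ) = 42.082548·(0.11438233 − 0.11463323·0.99343680) = 0.021103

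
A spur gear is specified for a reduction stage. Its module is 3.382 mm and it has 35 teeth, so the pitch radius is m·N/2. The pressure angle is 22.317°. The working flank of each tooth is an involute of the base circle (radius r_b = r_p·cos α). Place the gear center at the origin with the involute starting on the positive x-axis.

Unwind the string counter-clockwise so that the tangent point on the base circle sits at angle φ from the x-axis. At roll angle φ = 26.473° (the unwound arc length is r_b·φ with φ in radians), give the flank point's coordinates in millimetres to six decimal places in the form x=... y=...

x=60.287906 y=1.762055

pitch radius r_p = m·N/2 = 3.382·35/2 = 59.185000
base radius r_b = r_p·cos α = 59.185000·cos 22.317° = 54.751871
roll angle φ = 26.473° = 0.46204101 rad
x = r_b·(cos φ + φ·sin φ) = 54.751871·(0.89514453 + 0.46204101·0.44577604) = 60.287906
y = r_b·(sin φ − φ·cos φ) = 54.751871·(0.44577604 − 0.46204101·0.89514453) = 1.762055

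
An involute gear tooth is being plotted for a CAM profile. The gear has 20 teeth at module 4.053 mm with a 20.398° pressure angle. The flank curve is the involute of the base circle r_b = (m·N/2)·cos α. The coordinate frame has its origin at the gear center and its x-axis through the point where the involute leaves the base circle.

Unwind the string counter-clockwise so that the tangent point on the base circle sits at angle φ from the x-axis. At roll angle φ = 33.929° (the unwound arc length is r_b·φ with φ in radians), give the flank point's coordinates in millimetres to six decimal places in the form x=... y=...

pitch radius r_p = m·N/2 = 4.053·20/2 = 40.530000
base radius r_b = r_p·cos α = 40.530000·cos 20.398° = 37.988532
roll angle φ = 33.929° = 0.59217276 rad
x = r_b·(cos φ + φ·sin φ) = 37.988532·(0.82972988 + 0.59217276·0.55816514) = 44.076577
y = r_b·(sin φ − φ·cos φ) = 37.988532·(0.55816514 − 0.59217276·0.82972988) = 2.538459

x=44.076577 y=2.538459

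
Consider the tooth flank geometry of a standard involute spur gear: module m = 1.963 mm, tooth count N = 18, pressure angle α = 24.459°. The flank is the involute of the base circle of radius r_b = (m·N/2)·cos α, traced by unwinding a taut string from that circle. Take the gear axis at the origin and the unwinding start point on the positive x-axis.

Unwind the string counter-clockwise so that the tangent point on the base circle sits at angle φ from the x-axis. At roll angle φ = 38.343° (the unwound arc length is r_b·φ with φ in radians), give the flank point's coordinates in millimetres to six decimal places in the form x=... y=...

x=19.289279 y=1.535750

pitch radius r_p = m·N/2 = 1.963·18/2 = 17.667000
base radius r_b = r_p·cos α = 17.667000·cos 24.459° = 16.081524
roll angle φ = 38.343° = 0.66921160 rad
x = r_b·(cos φ + φ·sin φ) = 16.081524·(0.78431101 + 0.66921160·0.62036783) = 19.289279
y = r_b·(sin φ − φ·cos φ) = 16.081524·(0.62036783 − 0.66921160·0.78431101) = 1.535750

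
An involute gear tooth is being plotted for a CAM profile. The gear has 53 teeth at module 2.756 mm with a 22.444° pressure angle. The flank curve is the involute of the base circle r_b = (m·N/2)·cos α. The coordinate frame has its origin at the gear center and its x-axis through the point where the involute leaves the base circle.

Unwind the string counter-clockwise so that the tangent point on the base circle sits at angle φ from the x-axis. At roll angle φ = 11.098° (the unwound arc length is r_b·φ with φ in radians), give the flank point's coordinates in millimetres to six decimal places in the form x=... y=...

pitch radius r_p = m·N/2 = 2.756·53/2 = 73.034000
base radius r_b = r_p·cos α = 73.034000·cos 22.444° = 67.501902
roll angle φ = 11.098° = 0.19369664 rad
x = r_b·(cos φ + φ·sin φ) = 67.501902·(0.98129938 + 0.19369664·0.19248771) = 68.756331
y = r_b·(sin φ − φ·cos φ) = 67.501902·(0.19248771 − 0.19369664·0.98129938) = 0.162904

x=68.756331 y=0.162904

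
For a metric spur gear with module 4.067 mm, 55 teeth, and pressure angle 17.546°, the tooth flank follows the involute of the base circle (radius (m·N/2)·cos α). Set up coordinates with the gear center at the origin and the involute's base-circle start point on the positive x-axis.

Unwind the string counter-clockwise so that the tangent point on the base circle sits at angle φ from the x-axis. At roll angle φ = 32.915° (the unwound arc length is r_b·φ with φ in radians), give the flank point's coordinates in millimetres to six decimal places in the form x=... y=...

pitch radius r_p = m·N/2 = 4.067·55/2 = 111.842500
base radius r_b = r_p·cos α = 111.842500·cos 17.546° = 106.639052
roll angle φ = 32.915° = 0.57447512 rad
x = r_b·(cos φ + φ·sin φ) = 106.639052·(0.83947763 + 0.57447512·0.54339424) = 122.810236
y = r_b·(sin φ − φ·cos φ) = 106.639052·(0.54339424 − 0.57447512·0.83947763) = 6.519403

x=122.810236 y=6.519403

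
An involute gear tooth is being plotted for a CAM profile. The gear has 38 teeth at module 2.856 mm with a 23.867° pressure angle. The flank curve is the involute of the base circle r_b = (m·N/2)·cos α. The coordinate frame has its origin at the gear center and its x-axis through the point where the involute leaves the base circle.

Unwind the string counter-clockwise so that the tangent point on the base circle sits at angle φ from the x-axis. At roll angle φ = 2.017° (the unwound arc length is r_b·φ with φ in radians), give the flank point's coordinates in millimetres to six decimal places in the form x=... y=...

pitch radius r_p = m·N/2 = 2.856·38/2 = 54.264000
base radius r_b = r_p·cos α = 54.264000·cos 23.867° = 49.623731
roll angle φ = 2.017° = 0.03520329 rad
x = r_b·(cos φ + φ·sin φ) = 49.623731·(0.99938043 + 0.03520329·0.03519602) = 49.654470
y = r_b·(sin φ − φ·cos φ) = 49.623731·(0.03519602 − 0.03520329·0.99938043) = 0.000722

x=49.654470 y=0.000722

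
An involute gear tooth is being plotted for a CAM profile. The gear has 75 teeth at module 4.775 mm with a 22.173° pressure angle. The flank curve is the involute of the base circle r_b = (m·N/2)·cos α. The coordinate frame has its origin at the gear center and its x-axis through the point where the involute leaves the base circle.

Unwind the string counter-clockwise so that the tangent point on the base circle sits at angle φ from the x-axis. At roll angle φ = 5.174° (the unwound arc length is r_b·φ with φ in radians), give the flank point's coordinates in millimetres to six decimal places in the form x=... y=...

pitch radius r_p = m·N/2 = 4.775·75/2 = 179.062500
base radius r_b = r_p·cos α = 179.062500·cos 22.173° = 165.820566
roll angle φ = 5.174° = 0.09030334 rad
x = r_b·(cos φ + φ·sin φ) = 165.820566·(0.99592542 + 0.09030334·0.09018065) = 166.495296
y = r_b·(sin φ − φ·cos φ) = 165.820566·(0.09018065 − 0.09030334·0.99592542) = 0.040670

x=166.495296 y=0.040670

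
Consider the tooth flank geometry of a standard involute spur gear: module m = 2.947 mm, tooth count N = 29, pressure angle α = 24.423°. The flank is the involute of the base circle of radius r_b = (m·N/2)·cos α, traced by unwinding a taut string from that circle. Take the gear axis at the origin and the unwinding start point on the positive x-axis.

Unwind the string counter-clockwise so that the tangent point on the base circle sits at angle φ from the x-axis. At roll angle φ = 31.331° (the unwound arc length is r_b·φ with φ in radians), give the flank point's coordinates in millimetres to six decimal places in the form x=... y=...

x=44.297240 y=2.057917

pitch radius r_p = m·N/2 = 2.947·29/2 = 42.731500
base radius r_b = r_p·cos α = 42.731500·cos 24.423° = 38.907790
roll angle φ = 31.331° = 0.54682911 rad
x = r_b·(cos φ + φ·sin φ) = 38.907790·(0.85417762 + 0.54682911·0.51998134) = 44.297240
y = r_b·(sin φ − φ·cos φ) = 38.907790·(0.51998134 − 0.54682911·0.85417762) = 2.057917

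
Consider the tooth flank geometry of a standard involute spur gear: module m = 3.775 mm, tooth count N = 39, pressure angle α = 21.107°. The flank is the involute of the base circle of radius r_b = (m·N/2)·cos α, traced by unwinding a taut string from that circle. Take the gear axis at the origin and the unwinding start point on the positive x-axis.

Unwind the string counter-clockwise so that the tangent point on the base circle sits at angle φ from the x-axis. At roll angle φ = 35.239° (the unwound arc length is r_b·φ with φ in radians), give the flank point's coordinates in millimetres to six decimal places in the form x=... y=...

x=80.459692 y=5.126900

pitch radius r_p = m·N/2 = 3.775·39/2 = 73.612500
base radius r_b = r_p·cos α = 73.612500·cos 21.107° = 68.673804
roll angle φ = 35.239° = 0.61503658 rad
x = r_b·(cos φ + φ·sin φ) = 68.673804·(0.81675234 + 0.61503658·0.57698840) = 80.459692
y = r_b·(sin φ − φ·cos φ) = 68.673804·(0.57698840 − 0.61503658·0.81675234) = 5.126900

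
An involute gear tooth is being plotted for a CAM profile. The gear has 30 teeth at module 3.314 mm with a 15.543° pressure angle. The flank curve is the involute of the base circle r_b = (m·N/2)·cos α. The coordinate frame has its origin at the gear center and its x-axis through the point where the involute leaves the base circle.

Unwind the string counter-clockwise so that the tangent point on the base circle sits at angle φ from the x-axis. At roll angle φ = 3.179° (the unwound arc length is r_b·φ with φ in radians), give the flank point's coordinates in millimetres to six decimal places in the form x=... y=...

x=47.965747 y=0.002726

pitch radius r_p = m·N/2 = 3.314·30/2 = 49.710000
base radius r_b = r_p·cos α = 49.710000·cos 15.543° = 47.892086
roll angle φ = 3.179° = 0.05548402 rad
x = r_b·(cos φ + φ·sin φ) = 47.892086·(0.99846116 + 0.05548402·0.05545555) = 47.965747
y = r_b·(sin φ − φ·cos φ) = 47.892086·(0.05545555 − 0.05548402·0.99846116) = 0.002726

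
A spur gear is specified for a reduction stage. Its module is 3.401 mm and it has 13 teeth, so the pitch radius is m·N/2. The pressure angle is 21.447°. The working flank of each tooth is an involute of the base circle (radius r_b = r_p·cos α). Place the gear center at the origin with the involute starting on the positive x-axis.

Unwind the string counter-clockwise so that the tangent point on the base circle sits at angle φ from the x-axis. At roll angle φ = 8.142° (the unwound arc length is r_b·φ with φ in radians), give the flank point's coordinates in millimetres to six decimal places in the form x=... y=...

pitch radius r_p = m·N/2 = 3.401·13/2 = 22.106500
base radius r_b = r_p·cos α = 22.106500·cos 21.447° = 20.575762
roll angle φ = 8.142° = 0.14210471 rad
x = r_b·(cos φ + φ·sin φ) = 20.575762·(0.98992011 + 0.14210471·0.14162692) = 20.782465
y = r_b·(sin φ − φ·cos φ) = 20.575762·(0.14162692 − 0.14210471·0.98992011) = 0.019642

x=20.782465 y=0.019642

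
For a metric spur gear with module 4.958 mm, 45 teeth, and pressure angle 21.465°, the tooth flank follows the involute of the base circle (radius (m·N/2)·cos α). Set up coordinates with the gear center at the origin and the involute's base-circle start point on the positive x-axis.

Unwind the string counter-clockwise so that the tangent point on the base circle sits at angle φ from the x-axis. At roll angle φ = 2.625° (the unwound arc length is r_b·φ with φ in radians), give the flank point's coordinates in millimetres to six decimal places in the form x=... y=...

x=103.926587 y=0.003327

pitch radius r_p = m·N/2 = 4.958·45/2 = 111.555000
base radius r_b = r_p·cos α = 111.555000·cos 21.465° = 103.817688
roll angle φ = 2.625° = 0.04581489 rad
x = r_b·(cos φ + φ·sin φ) = 103.817688·(0.99895068 + 0.04581489·0.04579887) = 103.926587
y = r_b·(sin φ − φ·cos φ) = 103.817688·(0.04579887 − 0.04581489·0.99895068) = 0.003327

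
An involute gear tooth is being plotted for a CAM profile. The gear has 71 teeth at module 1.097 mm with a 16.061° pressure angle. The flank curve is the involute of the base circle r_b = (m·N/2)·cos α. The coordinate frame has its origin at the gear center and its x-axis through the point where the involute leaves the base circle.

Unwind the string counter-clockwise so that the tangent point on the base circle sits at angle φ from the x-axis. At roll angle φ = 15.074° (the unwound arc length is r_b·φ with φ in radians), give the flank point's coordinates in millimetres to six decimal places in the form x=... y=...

pitch radius r_p = m·N/2 = 1.097·71/2 = 38.943500
base radius r_b = r_p·cos α = 38.943500·cos 16.061° = 37.423445
roll angle φ = 15.074° = 0.26309093 rad
x = r_b·(cos φ + φ·sin φ) = 37.423445·(0.96559074 + 0.26309093·0.26006636) = 38.696286
y = r_b·(sin φ − φ·cos φ) = 37.423445·(0.26006636 − 0.26309093·0.96559074) = 0.225596

x=38.696286 y=0.225596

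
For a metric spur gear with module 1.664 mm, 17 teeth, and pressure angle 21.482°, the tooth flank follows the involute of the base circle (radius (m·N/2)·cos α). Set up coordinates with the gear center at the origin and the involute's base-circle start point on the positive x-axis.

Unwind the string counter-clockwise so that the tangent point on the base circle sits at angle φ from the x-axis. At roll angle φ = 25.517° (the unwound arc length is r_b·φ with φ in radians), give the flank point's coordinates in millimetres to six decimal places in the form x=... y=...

x=14.402675 y=0.379896

pitch radius r_p = m·N/2 = 1.664·17/2 = 14.144000
base radius r_b = r_p·cos α = 14.144000·cos 21.482° = 13.161454
roll angle φ = 25.517° = 0.44535567 rad
x = r_b·(cos φ + φ·sin φ) = 13.161454·(0.90245751 + 0.44535567·0.43077888) = 14.402675
y = r_b·(sin φ − φ·cos φ) = 13.161454·(0.43077888 − 0.44535567·0.90245751) = 0.379896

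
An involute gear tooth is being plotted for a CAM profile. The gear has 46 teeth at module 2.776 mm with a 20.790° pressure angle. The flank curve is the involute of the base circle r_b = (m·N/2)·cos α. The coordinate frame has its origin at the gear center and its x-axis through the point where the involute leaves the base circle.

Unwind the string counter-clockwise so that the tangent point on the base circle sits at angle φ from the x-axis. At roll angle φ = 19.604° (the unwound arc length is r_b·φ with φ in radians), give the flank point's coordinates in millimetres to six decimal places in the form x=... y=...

pitch radius r_p = m·N/2 = 2.776·46/2 = 63.848000
base radius r_b = r_p·cos α = 63.848000·cos 20.790° = 59.690706
roll angle φ = 19.604° = 0.34215435 rad
x = r_b·(cos φ + φ·sin φ) = 59.690706·(0.94203403 + 0.34215435·0.33551734) = 63.083093
y = r_b·(sin φ − φ·cos φ) = 59.690706·(0.33551734 − 0.34215435·0.94203403) = 0.787696

x=63.083093 y=0.787696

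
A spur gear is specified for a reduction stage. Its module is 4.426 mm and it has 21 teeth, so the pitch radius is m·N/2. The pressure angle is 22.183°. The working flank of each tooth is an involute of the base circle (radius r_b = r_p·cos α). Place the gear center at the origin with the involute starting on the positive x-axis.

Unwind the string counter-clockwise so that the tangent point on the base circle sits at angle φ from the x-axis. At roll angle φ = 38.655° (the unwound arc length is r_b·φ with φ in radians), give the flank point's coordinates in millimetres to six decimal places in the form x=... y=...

x=51.740180 y=4.207593

pitch radius r_p = m·N/2 = 4.426·21/2 = 46.473000
base radius r_b = r_p·cos α = 46.473000·cos 22.183° = 43.033192
roll angle φ = 38.655° = 0.67465702 rad
x = r_b·(cos φ + φ·sin φ) = 43.033192·(0.78092123 + 0.67465702·0.62462951) = 51.740180
y = r_b·(sin φ − φ·cos φ) = 43.033192·(0.62462951 − 0.67465702·0.78092123) = 4.207593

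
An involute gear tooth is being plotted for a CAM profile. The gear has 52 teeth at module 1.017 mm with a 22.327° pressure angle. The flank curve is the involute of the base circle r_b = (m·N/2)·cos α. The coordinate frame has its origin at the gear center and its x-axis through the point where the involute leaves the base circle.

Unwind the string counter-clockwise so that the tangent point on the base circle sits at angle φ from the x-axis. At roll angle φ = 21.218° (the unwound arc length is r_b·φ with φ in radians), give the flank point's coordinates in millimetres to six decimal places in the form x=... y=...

x=26.079796 y=0.408420

pitch radius r_p = m·N/2 = 1.017·52/2 = 26.442000
base radius r_b = r_p·cos α = 26.442000·cos 22.327° = 24.459664
roll angle φ = 21.218° = 0.37032396 rad
x = r_b·(cos φ + φ·sin φ) = 24.459664·(0.93221015 + 0.37032396·0.36191745) = 26.079796
y = r_b·(sin φ − φ·cos φ) = 24.459664·(0.36191745 − 0.37032396·0.93221015) = 0.408420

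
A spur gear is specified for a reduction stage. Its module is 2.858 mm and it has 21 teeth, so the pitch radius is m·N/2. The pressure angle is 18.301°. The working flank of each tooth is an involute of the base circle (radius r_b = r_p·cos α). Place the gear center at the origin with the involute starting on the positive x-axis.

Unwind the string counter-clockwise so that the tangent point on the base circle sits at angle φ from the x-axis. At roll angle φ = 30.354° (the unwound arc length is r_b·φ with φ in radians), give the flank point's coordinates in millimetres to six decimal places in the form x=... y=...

x=32.213168 y=1.372872

pitch radius r_p = m·N/2 = 2.858·21/2 = 30.009000
base radius r_b = r_p·cos α = 30.009000·cos 18.301° = 28.491145
roll angle φ = 30.354° = 0.52977724 rad
x = r_b·(cos φ + φ·sin φ) = 28.491145·(0.86291966 + 0.52977724·0.50534113) = 32.213168
y = r_b·(sin φ − φ·cos φ) = 28.491145·(0.50534113 − 0.52977724·0.86291966) = 1.372872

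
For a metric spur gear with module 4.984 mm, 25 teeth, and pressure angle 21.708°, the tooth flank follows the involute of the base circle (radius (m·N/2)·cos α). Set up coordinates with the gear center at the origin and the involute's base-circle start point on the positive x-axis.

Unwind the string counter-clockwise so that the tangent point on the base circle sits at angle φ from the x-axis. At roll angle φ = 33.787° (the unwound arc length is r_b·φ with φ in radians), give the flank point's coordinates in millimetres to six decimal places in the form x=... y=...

pitch radius r_p = m·N/2 = 4.984·25/2 = 62.300000
base radius r_b = r_p·cos α = 62.300000·cos 21.708° = 57.881742
roll angle φ = 33.787° = 0.58969439 rad
x = r_b·(cos φ + φ·sin φ) = 57.881742·(0.83111067 + 0.58969439·0.55610706) = 67.087479
y = r_b·(sin φ − φ·cos φ) = 57.881742·(0.55610706 − 0.58969439·0.83111067) = 3.820528

x=67.087479 y=3.820528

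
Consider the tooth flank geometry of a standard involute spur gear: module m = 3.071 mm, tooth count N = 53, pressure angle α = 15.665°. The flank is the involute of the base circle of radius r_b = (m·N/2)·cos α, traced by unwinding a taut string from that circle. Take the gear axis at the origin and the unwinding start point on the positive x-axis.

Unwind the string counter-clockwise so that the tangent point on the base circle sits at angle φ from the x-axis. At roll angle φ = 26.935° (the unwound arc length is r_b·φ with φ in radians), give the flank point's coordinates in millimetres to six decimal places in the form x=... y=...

pitch radius r_p = m·N/2 = 3.071·53/2 = 81.381500
base radius r_b = r_p·cos α = 81.381500·cos 15.665° = 78.358736
roll angle φ = 26.935° = 0.47010443 rad
x = r_b·(cos φ + φ·sin φ) = 78.358736·(0.89152099 + 0.47010443·0.45297939) = 86.544764
y = r_b·(sin φ − φ·cos φ) = 78.358736·(0.45297939 − 0.47010443·0.89152099) = 2.654122

x=86.544764 y=2.654122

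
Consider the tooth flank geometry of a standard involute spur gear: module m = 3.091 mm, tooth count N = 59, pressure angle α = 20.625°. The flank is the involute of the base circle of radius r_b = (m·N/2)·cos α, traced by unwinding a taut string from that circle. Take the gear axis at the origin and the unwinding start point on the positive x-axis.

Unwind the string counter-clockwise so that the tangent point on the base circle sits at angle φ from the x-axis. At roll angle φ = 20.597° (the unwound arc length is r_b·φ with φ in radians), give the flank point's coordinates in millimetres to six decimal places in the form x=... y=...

x=90.677481 y=1.304527

pitch radius r_p = m·N/2 = 3.091·59/2 = 91.184500
base radius r_b = r_p·cos α = 91.184500·cos 20.625° = 85.340114
roll angle φ = 20.597° = 0.35948547 rad
x = r_b·(cos φ + φ·sin φ) = 85.340114·(0.93607796 + 0.35948547·0.35179264) = 90.677481
y = r_b·(sin φ − φ·cos φ) = 85.340114·(0.35179264 − 0.35948547·0.93607796) = 1.304527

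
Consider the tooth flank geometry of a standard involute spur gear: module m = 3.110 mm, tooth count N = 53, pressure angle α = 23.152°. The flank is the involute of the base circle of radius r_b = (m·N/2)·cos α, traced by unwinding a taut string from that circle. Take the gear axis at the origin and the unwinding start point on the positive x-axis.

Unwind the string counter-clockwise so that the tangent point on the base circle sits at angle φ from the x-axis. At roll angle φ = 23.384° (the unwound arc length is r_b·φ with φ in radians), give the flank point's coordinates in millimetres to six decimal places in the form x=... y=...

x=81.828409 y=1.688719

pitch radius r_p = m·N/2 = 3.110·53/2 = 82.415000
base radius r_b = r_p·cos α = 82.415000·cos 23.152° = 75.777712
roll angle φ = 23.384° = 0.40812779 rad
x = r_b·(cos φ + φ·sin φ) = 75.777712·(0.91786549 + 0.40812779·0.39689159) = 81.828409
y = r_b·(sin φ − φ·cos φ) = 75.777712·(0.39689159 − 0.40812779·0.91786549) = 1.688719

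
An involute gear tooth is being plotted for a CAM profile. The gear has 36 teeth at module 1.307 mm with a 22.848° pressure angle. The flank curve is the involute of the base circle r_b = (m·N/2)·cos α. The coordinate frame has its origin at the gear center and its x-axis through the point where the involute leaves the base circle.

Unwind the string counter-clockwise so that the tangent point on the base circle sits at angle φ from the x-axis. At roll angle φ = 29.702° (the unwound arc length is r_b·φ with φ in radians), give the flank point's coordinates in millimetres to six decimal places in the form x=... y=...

x=24.400409 y=0.979971

pitch radius r_p = m·N/2 = 1.307·36/2 = 23.526000
base radius r_b = r_p·cos α = 23.526000·cos 22.848° = 21.680107
roll angle φ = 29.702° = 0.51839769 rad
x = r_b·(cos φ + φ·sin φ) = 21.680107·(0.86861422 + 0.51839769·0.49548899) = 24.400409
y = r_b·(sin φ − φ·cos φ) = 21.680107·(0.49548899 − 0.51839769·0.86861422) = 0.979971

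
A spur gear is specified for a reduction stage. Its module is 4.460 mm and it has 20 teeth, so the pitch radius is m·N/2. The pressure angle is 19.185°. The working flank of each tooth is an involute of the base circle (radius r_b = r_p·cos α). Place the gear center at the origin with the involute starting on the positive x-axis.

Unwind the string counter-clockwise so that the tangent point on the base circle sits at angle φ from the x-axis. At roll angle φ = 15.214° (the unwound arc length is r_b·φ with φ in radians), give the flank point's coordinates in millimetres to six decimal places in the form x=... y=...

pitch radius r_p = m·N/2 = 4.460·20/2 = 44.600000
base radius r_b = r_p·cos α = 44.600000·cos 19.185° = 42.123025
roll angle φ = 15.214° = 0.26553439 rad
x = r_b·(cos φ + φ·sin φ) = 42.123025·(0.96495240 + 0.26553439·0.26242497) = 43.581966
y = r_b·(sin φ − φ·cos φ) = 42.123025·(0.26242497 − 0.26553439·0.96495240) = 0.261033

x=43.581966 y=0.261033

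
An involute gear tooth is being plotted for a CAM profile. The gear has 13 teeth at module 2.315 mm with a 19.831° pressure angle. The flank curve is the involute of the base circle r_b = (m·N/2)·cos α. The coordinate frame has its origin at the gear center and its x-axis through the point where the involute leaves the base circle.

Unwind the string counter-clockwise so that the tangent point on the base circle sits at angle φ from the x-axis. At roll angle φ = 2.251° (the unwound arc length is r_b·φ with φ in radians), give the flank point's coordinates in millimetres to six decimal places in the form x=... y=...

x=14.166063 y=0.000286

pitch radius r_p = m·N/2 = 2.315·13/2 = 15.047500
base radius r_b = r_p·cos α = 15.047500·cos 19.831° = 14.155143
roll angle φ = 2.251° = 0.03928736 rad
x = r_b·(cos φ + φ·sin φ) = 14.155143·(0.99922835 + 0.03928736·0.03927726) = 14.166063
y = r_b·(sin φ − φ·cos φ) = 14.155143·(0.03927726 − 0.03928736·0.99922835) = 0.000286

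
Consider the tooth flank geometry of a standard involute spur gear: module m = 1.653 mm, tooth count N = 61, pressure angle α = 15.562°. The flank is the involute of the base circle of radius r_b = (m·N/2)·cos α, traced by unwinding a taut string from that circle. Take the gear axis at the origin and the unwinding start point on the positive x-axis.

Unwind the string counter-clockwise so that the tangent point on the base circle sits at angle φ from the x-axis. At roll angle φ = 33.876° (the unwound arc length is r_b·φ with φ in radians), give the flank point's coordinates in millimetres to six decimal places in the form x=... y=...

pitch radius r_p = m·N/2 = 1.653·61/2 = 50.416500
base radius r_b = r_p·cos α = 50.416500·cos 15.562° = 48.568267
roll angle φ = 33.876° = 0.59124774 rad
x = r_b·(cos φ + φ·sin φ) = 48.568267·(0.83024584 + 0.59124774·0.55739739) = 56.329757
y = r_b·(sin φ − φ·cos φ) = 48.568267·(0.55739739 − 0.59124774·0.83024584) = 3.230587

x=56.329757 y=3.230587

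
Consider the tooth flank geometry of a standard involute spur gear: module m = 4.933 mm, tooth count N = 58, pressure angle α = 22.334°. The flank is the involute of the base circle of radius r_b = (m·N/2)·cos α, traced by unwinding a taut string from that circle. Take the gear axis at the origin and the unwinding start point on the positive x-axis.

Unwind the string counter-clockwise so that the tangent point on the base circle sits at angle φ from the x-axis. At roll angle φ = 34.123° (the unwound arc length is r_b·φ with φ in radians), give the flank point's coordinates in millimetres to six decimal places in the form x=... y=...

pitch radius r_p = m·N/2 = 4.933·58/2 = 143.057000
base radius r_b = r_p·cos α = 143.057000·cos 22.334° = 132.325491
roll angle φ = 34.123° = 0.59555870 rad
x = r_b·(cos φ + φ·sin φ) = 132.325491·(0.82783521 + 0.59555870·0.56097135) = 153.752505
y = r_b·(sin φ − φ·cos φ) = 132.325491·(0.56097135 − 0.59555870·0.82783521) = 8.991106

x=153.752505 y=8.991106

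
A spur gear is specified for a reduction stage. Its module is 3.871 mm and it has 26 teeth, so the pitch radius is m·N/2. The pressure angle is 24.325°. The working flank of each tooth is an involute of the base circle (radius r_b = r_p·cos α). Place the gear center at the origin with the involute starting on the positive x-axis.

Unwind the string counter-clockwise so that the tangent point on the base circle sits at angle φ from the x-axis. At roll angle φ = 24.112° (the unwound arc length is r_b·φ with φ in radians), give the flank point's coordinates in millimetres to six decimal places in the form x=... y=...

pitch radius r_p = m·N/2 = 3.871·26/2 = 50.323000
base radius r_b = r_p·cos α = 50.323000·cos 24.325° = 45.855507
roll angle φ = 24.112° = 0.42083379 rad
x = r_b·(cos φ + φ·sin φ) = 45.855507·(0.91274864 + 0.42083379·0.40852163) = 49.738017
y = r_b·(sin φ − φ·cos φ) = 45.855507·(0.40852163 − 0.42083379·0.91274864) = 1.119157

x=49.738017 y=1.119157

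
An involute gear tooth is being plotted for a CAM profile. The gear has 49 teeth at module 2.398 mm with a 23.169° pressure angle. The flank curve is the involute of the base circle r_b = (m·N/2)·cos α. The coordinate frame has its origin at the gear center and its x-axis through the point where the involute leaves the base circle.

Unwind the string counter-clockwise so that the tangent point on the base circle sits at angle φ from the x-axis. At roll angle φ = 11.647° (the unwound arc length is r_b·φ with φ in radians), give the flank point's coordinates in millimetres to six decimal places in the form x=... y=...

x=55.117092 y=0.150610

pitch radius r_p = m·N/2 = 2.398·49/2 = 58.751000
base radius r_b = r_p·cos α = 58.751000·cos 23.169° = 54.012635
roll angle φ = 11.647° = 0.20327850 rad
x = r_b·(cos φ + φ·sin φ) = 54.012635·(0.97940997 + 0.20327850·0.20188140) = 55.117092
y = r_b·(sin φ − φ·cos φ) = 54.012635·(0.20188140 − 0.20327850·0.97940997) = 0.150610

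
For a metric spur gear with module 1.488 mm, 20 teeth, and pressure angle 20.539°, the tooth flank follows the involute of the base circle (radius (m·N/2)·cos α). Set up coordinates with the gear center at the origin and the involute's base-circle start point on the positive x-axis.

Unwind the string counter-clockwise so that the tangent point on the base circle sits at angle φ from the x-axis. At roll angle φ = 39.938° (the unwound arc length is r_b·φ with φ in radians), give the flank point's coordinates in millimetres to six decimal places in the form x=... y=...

pitch radius r_p = m·N/2 = 1.488·20/2 = 14.880000
base radius r_b = r_p·cos α = 14.880000·cos 20.539° = 13.934132
roll angle φ = 39.938° = 0.69704960 rad
x = r_b·(cos φ + φ·sin φ) = 13.934132·(0.76673956 + 0.69704960·0.64195829) = 16.919050
y = r_b·(sin φ − φ·cos φ) = 13.934132·(0.64195829 − 0.69704960·0.76673956) = 1.497958

x=16.919050 y=1.497958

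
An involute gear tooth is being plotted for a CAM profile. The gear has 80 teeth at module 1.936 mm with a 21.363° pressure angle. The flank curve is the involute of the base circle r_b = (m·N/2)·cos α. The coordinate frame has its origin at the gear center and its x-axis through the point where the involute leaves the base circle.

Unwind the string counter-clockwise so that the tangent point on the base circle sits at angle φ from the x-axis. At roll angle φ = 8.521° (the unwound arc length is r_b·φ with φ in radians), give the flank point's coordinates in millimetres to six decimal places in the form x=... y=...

x=72.912338 y=0.078899

pitch radius r_p = m·N/2 = 1.936·80/2 = 77.440000
base radius r_b = r_p·cos α = 77.440000·cos 21.363° = 72.119194
roll angle φ = 8.521° = 0.14871951 rad
x = r_b·(cos φ + φ·sin φ) = 72.119194·(0.98896162 + 0.14871951·0.14817189) = 72.912338
y = r_b·(sin φ − φ·cos φ) = 72.119194·(0.14817189 − 0.14871951·0.98896162) = 0.078899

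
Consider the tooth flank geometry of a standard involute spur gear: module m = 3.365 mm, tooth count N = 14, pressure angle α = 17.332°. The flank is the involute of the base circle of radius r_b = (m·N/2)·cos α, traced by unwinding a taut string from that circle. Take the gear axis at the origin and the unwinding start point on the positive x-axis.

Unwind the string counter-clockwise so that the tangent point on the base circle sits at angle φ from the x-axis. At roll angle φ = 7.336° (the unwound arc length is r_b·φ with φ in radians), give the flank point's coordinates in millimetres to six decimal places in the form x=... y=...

x=22.669029 y=0.015706

pitch radius r_p = m·N/2 = 3.365·14/2 = 23.555000
base radius r_b = r_p·cos α = 23.555000·cos 17.332° = 22.485475
roll angle φ = 7.336° = 0.12803735 rad
x = r_b·(cos φ + φ·sin φ) = 22.485475·(0.99181441 + 0.12803735·0.12768781) = 22.669029
y = r_b·(sin φ − φ·cos φ) = 22.485475·(0.12768781 − 0.12803735·0.99181441) = 0.015706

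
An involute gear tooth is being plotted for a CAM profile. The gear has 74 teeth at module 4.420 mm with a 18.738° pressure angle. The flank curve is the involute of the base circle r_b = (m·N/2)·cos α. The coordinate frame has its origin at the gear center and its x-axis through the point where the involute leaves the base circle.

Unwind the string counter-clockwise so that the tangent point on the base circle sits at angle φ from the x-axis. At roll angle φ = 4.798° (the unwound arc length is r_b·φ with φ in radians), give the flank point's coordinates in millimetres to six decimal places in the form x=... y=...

x=155.414031 y=0.030294

pitch radius r_p = m·N/2 = 4.420·74/2 = 163.540000
base radius r_b = r_p·cos α = 163.540000·cos 18.738° = 154.871960
roll angle φ = 4.798° = 0.08374090 rad
x = r_b·(cos φ + φ·sin φ) = 154.871960·(0.99649578 + 0.08374090·0.08364306) = 155.414031
y = r_b·(sin φ − φ·cos φ) = 154.871960·(0.08364306 − 0.08374090·0.99649578) = 0.030294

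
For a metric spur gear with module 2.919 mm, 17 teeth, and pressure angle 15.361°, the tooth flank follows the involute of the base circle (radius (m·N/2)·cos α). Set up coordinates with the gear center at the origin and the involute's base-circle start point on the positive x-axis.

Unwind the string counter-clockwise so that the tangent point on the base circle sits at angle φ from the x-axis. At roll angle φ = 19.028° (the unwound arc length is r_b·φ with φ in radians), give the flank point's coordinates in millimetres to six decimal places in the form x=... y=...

pitch radius r_p = m·N/2 = 2.919·17/2 = 24.811500
base radius r_b = r_p·cos α = 24.811500·cos 15.361° = 23.925132
roll angle φ = 19.028° = 0.33210125 rad
x = r_b·(cos φ + φ·sin φ) = 23.925132·(0.94535936 + 0.33210125·0.32603018) = 25.208342
y = r_b·(sin φ − φ·cos φ) = 23.925132·(0.32603018 − 0.33210125·0.94535936) = 0.288900

x=25.208342 y=0.288900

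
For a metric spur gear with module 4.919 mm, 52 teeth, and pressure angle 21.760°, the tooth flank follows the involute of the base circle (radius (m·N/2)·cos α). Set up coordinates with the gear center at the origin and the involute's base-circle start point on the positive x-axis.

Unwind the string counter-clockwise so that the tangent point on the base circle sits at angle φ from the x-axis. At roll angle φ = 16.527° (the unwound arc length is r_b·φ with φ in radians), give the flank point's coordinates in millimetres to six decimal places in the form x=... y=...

x=123.620089 y=0.942371

pitch radius r_p = m·N/2 = 4.919·52/2 = 127.894000
base radius r_b = r_p·cos α = 127.894000·cos 21.760° = 118.780896
roll angle φ = 16.527° = 0.28845057 rad
x = r_b·(cos φ + φ·sin φ) = 118.780896·(0.95868579 + 0.28845057·0.28446715) = 123.620089
y = r_b·(sin φ − φ·cos φ) = 118.780896·(0.28446715 − 0.28845057·0.95868579) = 0.942371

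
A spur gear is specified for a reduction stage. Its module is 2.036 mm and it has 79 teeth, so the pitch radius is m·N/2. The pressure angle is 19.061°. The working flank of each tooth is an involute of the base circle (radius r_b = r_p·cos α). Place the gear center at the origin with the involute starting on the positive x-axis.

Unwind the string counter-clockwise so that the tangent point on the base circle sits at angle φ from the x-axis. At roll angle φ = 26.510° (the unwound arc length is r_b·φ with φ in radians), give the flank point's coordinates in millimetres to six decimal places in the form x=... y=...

pitch radius r_p = m·N/2 = 2.036·79/2 = 80.422000
base radius r_b = r_p·cos α = 80.422000·cos 19.061° = 76.012576
roll angle φ = 26.510° = 0.46268678 rad
x = r_b·(cos φ + φ·sin φ) = 76.012576·(0.89485647 + 0.46268678·0.44635400) = 83.718622
y = r_b·(sin φ − φ·cos φ) = 76.012576·(0.44635400 − 0.46268678·0.89485647) = 2.456403

x=83.718622 y=2.456403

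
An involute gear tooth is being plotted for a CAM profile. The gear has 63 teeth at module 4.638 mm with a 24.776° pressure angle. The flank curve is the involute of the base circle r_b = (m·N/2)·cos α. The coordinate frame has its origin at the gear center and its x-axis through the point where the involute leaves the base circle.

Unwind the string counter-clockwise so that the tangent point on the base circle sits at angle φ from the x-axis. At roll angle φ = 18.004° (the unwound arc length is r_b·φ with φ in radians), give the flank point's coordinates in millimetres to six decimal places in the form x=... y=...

x=139.037336 y=1.358402

pitch radius r_p = m·N/2 = 4.638·63/2 = 146.097000
base radius r_b = r_p·cos α = 146.097000·cos 24.776° = 132.649224
roll angle φ = 18.004° = 0.31422908 rad
x = r_b·(cos φ + φ·sin φ) = 132.649224·(0.95103494 + 0.31422908·0.30908339) = 139.037336
y = r_b·(sin φ − φ·cos φ) = 132.649224·(0.30908339 − 0.31422908·0.95103494) = 1.358402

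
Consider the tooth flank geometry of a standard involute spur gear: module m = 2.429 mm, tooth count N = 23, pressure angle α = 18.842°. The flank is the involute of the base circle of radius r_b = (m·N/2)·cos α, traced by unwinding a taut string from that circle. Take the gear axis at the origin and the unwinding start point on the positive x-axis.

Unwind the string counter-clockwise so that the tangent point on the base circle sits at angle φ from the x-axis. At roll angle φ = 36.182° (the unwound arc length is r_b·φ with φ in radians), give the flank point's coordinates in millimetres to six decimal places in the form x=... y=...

pitch radius r_p = m·N/2 = 2.429·23/2 = 27.933500
base radius r_b = r_p·cos α = 27.933500·cos 18.842° = 26.436621
roll angle φ = 36.182° = 0.63149503 rad
x = r_b·(cos φ + φ·sin φ) = 26.436621·(0.80714582 + 0.63149503·0.59035212) = 31.193898
y = r_b·(sin φ − φ·cos φ) = 26.436621·(0.59035212 − 0.63149503·0.80714582) = 2.131943

x=31.193898 y=2.131943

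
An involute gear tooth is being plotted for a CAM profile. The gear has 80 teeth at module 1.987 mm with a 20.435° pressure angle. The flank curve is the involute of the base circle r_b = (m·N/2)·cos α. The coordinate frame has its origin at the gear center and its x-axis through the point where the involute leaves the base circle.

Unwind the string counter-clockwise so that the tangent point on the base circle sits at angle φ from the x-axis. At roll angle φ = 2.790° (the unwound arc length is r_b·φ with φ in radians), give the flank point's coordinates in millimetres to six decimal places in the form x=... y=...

pitch radius r_p = m·N/2 = 1.987·80/2 = 79.480000
base radius r_b = r_p·cos α = 79.480000·cos 20.435° = 74.478235
roll angle φ = 2.790° = 0.04869469 rad
x = r_b·(cos φ + φ·sin φ) = 74.478235·(0.99881465 + 0.04869469·0.04867544) = 74.566483
y = r_b·(sin φ − φ·cos φ) = 74.478235·(0.04867544 − 0.04869469·0.99881465) = 0.002866

x=74.566483 y=0.002866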